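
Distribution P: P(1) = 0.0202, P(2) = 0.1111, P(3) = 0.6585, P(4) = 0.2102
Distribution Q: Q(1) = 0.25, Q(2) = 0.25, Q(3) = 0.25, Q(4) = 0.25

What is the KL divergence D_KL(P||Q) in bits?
0.6642 bits

D_KL(P||Q) = Σ P(x) log₂(P(x)/Q(x))

Computing term by term:
  P(1)·log₂(P(1)/Q(1)) = 0.0202·log₂(0.0202/0.25) = -0.07332
  P(2)·log₂(P(2)/Q(2)) = 0.1111·log₂(0.1111/0.25) = -0.12999
  P(3)·log₂(P(3)/Q(3)) = 0.6585·log₂(0.6585/0.25) = 0.92009
  P(4)·log₂(P(4)/Q(4)) = 0.2102·log₂(0.2102/0.25) = -0.05258

D_KL(P||Q) = -0.07332 - 0.12999 + 0.92009 - 0.05258 = 0.66420 ≈ 0.6642 bits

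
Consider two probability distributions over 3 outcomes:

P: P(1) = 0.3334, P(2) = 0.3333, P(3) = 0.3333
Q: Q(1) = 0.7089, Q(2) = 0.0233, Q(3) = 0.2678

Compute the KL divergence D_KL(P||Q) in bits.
1.0217 bits

D_KL(P||Q) = Σ P(x) log₂(P(x)/Q(x))

Computing term by term:
  P(1)·log₂(P(1)/Q(1)) = 0.3334·log₂(0.3334/0.7089) = -0.36285
  P(2)·log₂(P(2)/Q(2)) = 0.3333·log₂(0.3333/0.0233) = 1.27935
  P(3)·log₂(P(3)/Q(3)) = 0.3333·log₂(0.3333/0.2678) = 0.10521

D_KL(P||Q) = -0.36285 + 1.27935 + 0.10521 = 1.02171 ≈ 1.0217 bits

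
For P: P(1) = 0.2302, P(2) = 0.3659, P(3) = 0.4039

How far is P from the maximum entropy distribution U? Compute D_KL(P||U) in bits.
0.0382 bits

U(i) = 1/3 for all i

D_KL(P||U) = Σ P(x) log₂(P(x) / (1/3))
           = Σ P(x) log₂(P(x)) + log₂(3)
           = log₂(3) - H(P)

H(P) = -Σ P(x) log₂(P(x)):
  -P(1)·log₂(P(1)) = -(0.2302)·log₂(0.2302) = 0.48780
  -P(2)·log₂(P(2)) = -(0.3659)·log₂(0.3659) = 0.53073
  -P(3)·log₂(P(3)) = -(0.4039)·log₂(0.4039) = 0.52827
H(P) = 0.48780 + 0.53073 + 0.52827 = 1.54680 bits

log₂(3) = 1.58496 bits

D_KL(P||U) = 1.58496 - 1.54680 = 0.03816 ≈ 0.0382 bits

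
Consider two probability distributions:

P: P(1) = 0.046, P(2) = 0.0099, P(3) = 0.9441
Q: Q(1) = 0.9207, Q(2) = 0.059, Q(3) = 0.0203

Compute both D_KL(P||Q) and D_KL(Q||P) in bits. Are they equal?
D_KL(P||Q) = 5.0054 bits, D_KL(Q||P) = 4.0197 bits. No, they are not equal.

D_KL(P||Q) = Σ P(x) log₂(P(x)/Q(x))

Computing term by term:
  P(1)·log₂(P(1)/Q(1)) = 0.046·log₂(0.046/0.9207) = -0.19886
  P(2)·log₂(P(2)/Q(2)) = 0.0099·log₂(0.0099/0.059) = -0.02549
  P(3)·log₂(P(3)/Q(3)) = 0.9441·log₂(0.9441/0.0203) = 5.22974

D_KL(P||Q) = -0.19886 - 0.02549 + 5.22974 = 5.00539 ≈ 5.0054 bits

D_KL(Q||P) = Σ Q(x) log₂(Q(x)/P(x))

Computing term by term:
  Q(1)·log₂(Q(1)/P(1)) = 0.9207·log₂(0.9207/0.046) = 3.98021
  Q(2)·log₂(Q(2)/P(2)) = 0.059·log₂(0.059/0.0099) = 0.15194
  Q(3)·log₂(Q(3)/P(3)) = 0.0203·log₂(0.0203/0.9441) = -0.11245

D_KL(Q||P) = 3.98021 + 0.15194 - 0.11245 = 4.01970 ≈ 4.0197 bits

These are NOT equal (difference: 0.9857 bits). KL divergence is asymmetric: D_KL(P||Q) ≠ D_KL(Q||P) in general.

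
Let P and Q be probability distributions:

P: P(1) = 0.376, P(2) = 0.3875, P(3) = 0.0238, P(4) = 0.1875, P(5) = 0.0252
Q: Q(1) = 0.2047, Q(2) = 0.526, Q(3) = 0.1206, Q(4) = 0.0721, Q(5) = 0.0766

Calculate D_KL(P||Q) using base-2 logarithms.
0.3214 bits

D_KL(P||Q) = Σ P(x) log₂(P(x)/Q(x))

Computing term by term:
  P(1)·log₂(P(1)/Q(1)) = 0.376·log₂(0.376/0.2047) = 0.32984
  P(2)·log₂(P(2)/Q(2)) = 0.3875·log₂(0.3875/0.526) = -0.17084
  P(3)·log₂(P(3)/Q(3)) = 0.0238·log₂(0.0238/0.1206) = -0.05572
  P(4)·log₂(P(4)/Q(4)) = 0.1875·log₂(0.1875/0.0721) = 0.25853
  P(5)·log₂(P(5)/Q(5)) = 0.0252·log₂(0.0252/0.0766) = -0.04042

D_KL(P||Q) = 0.32984 - 0.17084 - 0.05572 + 0.25853 - 0.04042 = 0.32139 ≈ 0.3214 bits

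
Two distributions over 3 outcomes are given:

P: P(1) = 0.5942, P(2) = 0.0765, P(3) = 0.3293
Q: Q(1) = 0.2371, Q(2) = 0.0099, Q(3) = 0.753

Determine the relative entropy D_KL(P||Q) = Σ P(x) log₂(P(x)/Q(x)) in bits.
0.6203 bits

D_KL(P||Q) = Σ P(x) log₂(P(x)/Q(x))

Computing term by term:
  P(1)·log₂(P(1)/Q(1)) = 0.5942·log₂(0.5942/0.2371) = 0.78758
  P(2)·log₂(P(2)/Q(2)) = 0.0765·log₂(0.0765/0.0099) = 0.22567
  P(3)·log₂(P(3)/Q(3)) = 0.3293·log₂(0.3293/0.753) = -0.39294

D_KL(P||Q) = 0.78758 + 0.22567 - 0.39294 = 0.62031 ≈ 0.6203 bits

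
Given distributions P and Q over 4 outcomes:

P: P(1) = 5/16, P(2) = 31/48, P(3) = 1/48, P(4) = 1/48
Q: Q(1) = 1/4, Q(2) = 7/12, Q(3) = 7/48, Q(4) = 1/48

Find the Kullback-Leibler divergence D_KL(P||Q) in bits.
0.1370 bits

D_KL(P||Q) = Σ P(x) log₂(P(x)/Q(x))

Computing term by term:
  P(1)·log₂(P(1)/Q(1)) = (5/16)·log₂((5/16)/(1/4)) = 0.10060
  P(2)·log₂(P(2)/Q(2)) = (31/48)·log₂((31/48)/(7/12)) = 0.09484
  P(3)·log₂(P(3)/Q(3)) = (1/48)·log₂((1/48)/(7/48)) = -0.05849
  P(4)·log₂(P(4)/Q(4)) = (1/48)·log₂((1/48)/(1/48)) = 0.00000

D_KL(P||Q) = 0.10060 + 0.09484 - 0.05849 + 0.00000 = 0.13695 ≈ 0.1370 bits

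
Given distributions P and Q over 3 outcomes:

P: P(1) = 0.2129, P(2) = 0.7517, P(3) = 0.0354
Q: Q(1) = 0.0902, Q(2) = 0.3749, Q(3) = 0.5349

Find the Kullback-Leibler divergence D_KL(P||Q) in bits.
0.8795 bits

D_KL(P||Q) = Σ P(x) log₂(P(x)/Q(x))

Computing term by term:
  P(1)·log₂(P(1)/Q(1)) = 0.2129·log₂(0.2129/0.0902) = 0.26378
  P(2)·log₂(P(2)/Q(2)) = 0.7517·log₂(0.7517/0.3749) = 0.75444
  P(3)·log₂(P(3)/Q(3)) = 0.0354·log₂(0.0354/0.5349) = -0.13868

D_KL(P||Q) = 0.26378 + 0.75444 - 0.13868 = 0.87954 ≈ 0.8795 bits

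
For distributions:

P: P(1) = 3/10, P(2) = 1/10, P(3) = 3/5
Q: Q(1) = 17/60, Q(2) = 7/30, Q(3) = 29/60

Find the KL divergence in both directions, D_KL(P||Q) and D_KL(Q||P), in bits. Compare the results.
D_KL(P||Q) = 0.0897 bits, D_KL(Q||P) = 0.1111 bits. D_KL(Q||P) is larger than D_KL(P||Q) by 0.0214 bits; the two directions differ.

D_KL(P||Q) = Σ P(x) log₂(P(x)/Q(x))

Computing term by term:
  P(1)·log₂(P(1)/Q(1)) = (3/10)·log₂((3/10)/(17/60)) = 0.02474
  P(2)·log₂(P(2)/Q(2)) = (1/10)·log₂((1/10)/(7/30)) = -0.12224
  P(3)·log₂(P(3)/Q(3)) = (3/5)·log₂((3/5)/(29/60)) = 0.18717

D_KL(P||Q) = 0.02474 - 0.12224 + 0.18717 = 0.08967 ≈ 0.0897 bits

D_KL(Q||P) = Σ Q(x) log₂(Q(x)/P(x))

Computing term by term:
  Q(1)·log₂(Q(1)/P(1)) = (17/60)·log₂((17/60)/(3/10)) = -0.02336
  Q(2)·log₂(Q(2)/P(2)) = (7/30)·log₂((7/30)/(1/10)) = 0.28522
  Q(3)·log₂(Q(3)/P(3)) = (29/60)·log₂((29/60)/(3/5)) = -0.15077

D_KL(Q||P) = -0.02336 + 0.28522 - 0.15077 = 0.11109 ≈ 0.1111 bits

These are NOT equal (difference: 0.0214 bits). KL divergence is asymmetric: D_KL(P||Q) ≠ D_KL(Q||P) in general.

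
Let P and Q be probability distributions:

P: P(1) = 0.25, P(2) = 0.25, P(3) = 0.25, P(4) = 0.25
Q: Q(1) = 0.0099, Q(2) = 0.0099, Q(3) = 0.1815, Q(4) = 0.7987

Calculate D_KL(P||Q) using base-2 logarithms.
2.0257 bits

D_KL(P||Q) = Σ P(x) log₂(P(x)/Q(x))

Computing term by term:
  P(1)·log₂(P(1)/Q(1)) = 0.25·log₂(0.25/0.0099) = 1.16459
  P(2)·log₂(P(2)/Q(2)) = 0.25·log₂(0.25/0.0099) = 1.16459
  P(3)·log₂(P(3)/Q(3)) = 0.25·log₂(0.25/0.1815) = 0.11549
  P(4)·log₂(P(4)/Q(4)) = 0.25·log₂(0.25/0.7987) = -0.41893

D_KL(P||Q) = 1.16459 + 1.16459 + 0.11549 - 0.41893 = 2.02574 ≈ 2.0257 bits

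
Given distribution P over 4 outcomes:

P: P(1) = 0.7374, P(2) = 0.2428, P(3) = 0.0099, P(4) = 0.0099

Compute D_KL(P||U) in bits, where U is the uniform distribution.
1.0483 bits

U(i) = 1/4 for all i

D_KL(P||U) = Σ P(x) log₂(P(x) / (1/4))
           = Σ P(x) log₂(P(x)) + log₂(4)
           = log₂(4) - H(P)

H(P) = -Σ P(x) log₂(P(x)):
  -P(1)·log₂(P(1)) = -(0.7374)·log₂(0.7374) = 0.32407
  -P(2)·log₂(P(2)) = -(0.2428)·log₂(0.2428) = 0.49584
  -P(3)·log₂(P(3)) = -(0.0099)·log₂(0.0099) = 0.06592
  -P(4)·log₂(P(4)) = -(0.0099)·log₂(0.0099) = 0.06592
H(P) = 0.32407 + 0.49584 + 0.06592 + 0.06592 = 0.95175 bits

log₂(4) = 2.00000 bits

D_KL(P||U) = 2.00000 - 0.95175 = 1.04825 ≈ 1.0483 bits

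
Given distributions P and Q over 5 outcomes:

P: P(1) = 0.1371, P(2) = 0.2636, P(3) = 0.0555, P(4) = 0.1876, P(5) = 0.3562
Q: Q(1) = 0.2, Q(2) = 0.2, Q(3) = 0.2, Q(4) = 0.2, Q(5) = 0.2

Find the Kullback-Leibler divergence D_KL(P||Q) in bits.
0.2070 bits

D_KL(P||Q) = Σ P(x) log₂(P(x)/Q(x))

Computing term by term:
  P(1)·log₂(P(1)/Q(1)) = 0.1371·log₂(0.1371/0.2) = -0.07469
  P(2)·log₂(P(2)/Q(2)) = 0.2636·log₂(0.2636/0.2) = 0.10501
  P(3)·log₂(P(3)/Q(3)) = 0.0555·log₂(0.0555/0.2) = -0.10264
  P(4)·log₂(P(4)/Q(4)) = 0.1876·log₂(0.1876/0.2) = -0.01732
  P(5)·log₂(P(5)/Q(5)) = 0.3562·log₂(0.3562/0.2) = 0.29660

D_KL(P||Q) = -0.07469 + 0.10501 - 0.10264 - 0.01732 + 0.29660 = 0.20696 ≈ 0.2070 bits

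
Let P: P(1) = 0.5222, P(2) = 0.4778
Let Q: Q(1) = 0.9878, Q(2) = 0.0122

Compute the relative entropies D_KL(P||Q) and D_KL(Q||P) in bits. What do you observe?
D_KL(P||Q) = 2.0480 bits, D_KL(Q||P) = 0.8438 bits. The two directions give different values (D_KL(P||Q) exceeds D_KL(Q||P) by 1.2042 bits): KL divergence is asymmetric.

D_KL(P||Q) = Σ P(x) log₂(P(x)/Q(x))

Computing term by term:
  P(1)·log₂(P(1)/Q(1)) = 0.5222·log₂(0.5222/0.9878) = -0.48022
  P(2)·log₂(P(2)/Q(2)) = 0.4778·log₂(0.4778/0.0122) = 2.52826

D_KL(P||Q) = -0.48022 + 2.52826 = 2.04804 ≈ 2.0480 bits

D_KL(Q||P) = Σ Q(x) log₂(Q(x)/P(x))

Computing term by term:
  Q(1)·log₂(Q(1)/P(1)) = 0.9878·log₂(0.9878/0.5222) = 0.90840
  Q(2)·log₂(Q(2)/P(2)) = 0.0122·log₂(0.0122/0.4778) = -0.06456

D_KL(Q||P) = 0.90840 - 0.06456 = 0.84384 ≈ 0.8438 bits

These are NOT equal (difference: 1.2042 bits). KL divergence is asymmetric: D_KL(P||Q) ≠ D_KL(Q||P) in general.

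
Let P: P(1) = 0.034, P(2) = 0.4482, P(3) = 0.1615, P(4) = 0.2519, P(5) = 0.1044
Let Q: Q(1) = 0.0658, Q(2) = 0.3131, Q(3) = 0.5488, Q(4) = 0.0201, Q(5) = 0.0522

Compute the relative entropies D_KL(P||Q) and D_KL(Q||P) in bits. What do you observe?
D_KL(P||Q) = 0.9378 bits, D_KL(Q||P) = 0.7436 bits. The two directions give different values (D_KL(P||Q) exceeds D_KL(Q||P) by 0.1942 bits): KL divergence is asymmetric.

D_KL(P||Q) = Σ P(x) log₂(P(x)/Q(x))

Computing term by term:
  P(1)·log₂(P(1)/Q(1)) = 0.034·log₂(0.034/0.0658) = -0.03239
  P(2)·log₂(P(2)/Q(2)) = 0.4482·log₂(0.4482/0.3131) = 0.23195
  P(3)·log₂(P(3)/Q(3)) = 0.1615·log₂(0.1615/0.5488) = -0.28501
  P(4)·log₂(P(4)/Q(4)) = 0.2519·log₂(0.2519/0.0201) = 0.91883
  P(5)·log₂(P(5)/Q(5)) = 0.1044·log₂(0.1044/0.0522) = 0.10440

D_KL(P||Q) = -0.03239 + 0.23195 - 0.28501 + 0.91883 + 0.10440 = 0.93778 ≈ 0.9378 bits

D_KL(Q||P) = Σ Q(x) log₂(Q(x)/P(x))

Computing term by term:
  Q(1)·log₂(Q(1)/P(1)) = 0.0658·log₂(0.0658/0.034) = 0.06268
  Q(2)·log₂(Q(2)/P(2)) = 0.3131·log₂(0.3131/0.4482) = -0.16204
  Q(3)·log₂(Q(3)/P(3)) = 0.5488·log₂(0.5488/0.1615) = 0.96849
  Q(4)·log₂(Q(4)/P(4)) = 0.0201·log₂(0.0201/0.2519) = -0.07332
  Q(5)·log₂(Q(5)/P(5)) = 0.0522·log₂(0.0522/0.1044) = -0.05220

D_KL(Q||P) = 0.06268 - 0.16204 + 0.96849 - 0.07332 - 0.05220 = 0.74361 ≈ 0.7436 bits

These are NOT equal (difference: 0.1942 bits). KL divergence is asymmetric: D_KL(P||Q) ≠ D_KL(Q||P) in general.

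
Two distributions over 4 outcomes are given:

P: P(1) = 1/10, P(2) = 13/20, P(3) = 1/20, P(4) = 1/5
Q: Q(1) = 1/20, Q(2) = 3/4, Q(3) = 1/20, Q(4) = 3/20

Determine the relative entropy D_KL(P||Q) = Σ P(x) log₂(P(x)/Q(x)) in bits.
0.0488 bits

D_KL(P||Q) = Σ P(x) log₂(P(x)/Q(x))

Computing term by term:
  P(1)·log₂(P(1)/Q(1)) = (1/10)·log₂((1/10)/(1/20)) = 0.10000
  P(2)·log₂(P(2)/Q(2)) = (13/20)·log₂((13/20)/(3/4)) = -0.13419
  P(3)·log₂(P(3)/Q(3)) = (1/20)·log₂((1/20)/(1/20)) = 0.00000
  P(4)·log₂(P(4)/Q(4)) = (1/5)·log₂((1/5)/(3/20)) = 0.08301

D_KL(P||Q) = 0.10000 - 0.13419 + 0.00000 + 0.08301 = 0.04882 ≈ 0.0488 bits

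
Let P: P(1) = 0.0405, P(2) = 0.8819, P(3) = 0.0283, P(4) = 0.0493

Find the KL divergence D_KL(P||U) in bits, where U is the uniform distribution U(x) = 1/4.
1.2931 bits

U(i) = 1/4 for all i

D_KL(P||U) = Σ P(x) log₂(P(x) / (1/4))
           = Σ P(x) log₂(P(x)) + log₂(4)
           = log₂(4) - H(P)

H(P) = -Σ P(x) log₂(P(x)):
  -P(1)·log₂(P(1)) = -(0.0405)·log₂(0.0405) = 0.18735
  -P(2)·log₂(P(2)) = -(0.8819)·log₂(0.8819) = 0.15990
  -P(3)·log₂(P(3)) = -(0.0283)·log₂(0.0283) = 0.14555
  -P(4)·log₂(P(4)) = -(0.0493)·log₂(0.0493) = 0.21407
H(P) = 0.18735 + 0.15990 + 0.14555 + 0.21407 = 0.70687 bits

log₂(4) = 2.00000 bits

D_KL(P||U) = 2.00000 - 0.70687 = 1.29313 ≈ 1.2931 bits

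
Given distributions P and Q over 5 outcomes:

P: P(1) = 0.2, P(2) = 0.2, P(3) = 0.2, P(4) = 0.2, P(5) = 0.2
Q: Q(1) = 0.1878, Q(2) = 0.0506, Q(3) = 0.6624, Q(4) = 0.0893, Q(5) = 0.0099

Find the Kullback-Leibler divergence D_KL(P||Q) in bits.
1.1691 bits

D_KL(P||Q) = Σ P(x) log₂(P(x)/Q(x))

Computing term by term:
  P(1)·log₂(P(1)/Q(1)) = 0.2·log₂(0.2/0.1878) = 0.01816
  P(2)·log₂(P(2)/Q(2)) = 0.2·log₂(0.2/0.0506) = 0.39656
  P(3)·log₂(P(3)/Q(3)) = 0.2·log₂(0.2/0.6624) = -0.34554
  P(4)·log₂(P(4)/Q(4)) = 0.2·log₂(0.2/0.0893) = 0.23265
  P(5)·log₂(P(5)/Q(5)) = 0.2·log₂(0.2/0.0099) = 0.86729

D_KL(P||Q) = 0.01816 + 0.39656 - 0.34554 + 0.23265 + 0.86729 = 1.16912 ≈ 1.1691 bits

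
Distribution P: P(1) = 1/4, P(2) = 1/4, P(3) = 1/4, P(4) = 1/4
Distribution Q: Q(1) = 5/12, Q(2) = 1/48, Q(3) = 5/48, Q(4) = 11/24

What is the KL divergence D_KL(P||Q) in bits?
0.8091 bits

D_KL(P||Q) = Σ P(x) log₂(P(x)/Q(x))

Computing term by term:
  P(1)·log₂(P(1)/Q(1)) = (1/4)·log₂((1/4)/(5/12)) = -0.18424
  P(2)·log₂(P(2)/Q(2)) = (1/4)·log₂((1/4)/(1/48)) = 0.89624
  P(3)·log₂(P(3)/Q(3)) = (1/4)·log₂((1/4)/(5/48)) = 0.31576
  P(4)·log₂(P(4)/Q(4)) = (1/4)·log₂((1/4)/(11/24)) = -0.21862

D_KL(P||Q) = -0.18424 + 0.89624 + 0.31576 - 0.21862 = 0.80914 ≈ 0.8091 bits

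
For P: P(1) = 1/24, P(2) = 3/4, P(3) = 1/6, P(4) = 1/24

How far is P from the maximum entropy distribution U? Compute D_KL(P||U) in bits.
0.8758 bits

U(i) = 1/4 for all i

D_KL(P||U) = Σ P(x) log₂(P(x) / (1/4))
           = Σ P(x) log₂(P(x)) + log₂(4)
           = log₂(4) - H(P)

H(P) = -Σ P(x) log₂(P(x)):
  -P(1)·log₂(P(1)) = -(1/24)·log₂(1/24) = 0.19104
  -P(2)·log₂(P(2)) = -(3/4)·log₂(3/4) = 0.31128
  -P(3)·log₂(P(3)) = -(1/6)·log₂(1/6) = 0.43083
  -P(4)·log₂(P(4)) = -(1/24)·log₂(1/24) = 0.19104
H(P) = 0.19104 + 0.31128 + 0.43083 + 0.19104 = 1.12419 bits

log₂(4) = 2.00000 bits

D_KL(P||U) = 2.00000 - 1.12419 = 0.87581 ≈ 0.8758 bits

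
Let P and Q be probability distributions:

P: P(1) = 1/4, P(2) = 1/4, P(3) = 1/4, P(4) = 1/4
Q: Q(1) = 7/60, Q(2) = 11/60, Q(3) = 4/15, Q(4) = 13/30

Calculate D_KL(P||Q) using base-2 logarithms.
0.1651 bits

D_KL(P||Q) = Σ P(x) log₂(P(x)/Q(x))

Computing term by term:
  P(1)·log₂(P(1)/Q(1)) = (1/4)·log₂((1/4)/(7/60)) = 0.27488
  P(2)·log₂(P(2)/Q(2)) = (1/4)·log₂((1/4)/(11/60)) = 0.11186
  P(3)·log₂(P(3)/Q(3)) = (1/4)·log₂((1/4)/(4/15)) = -0.02328
  P(4)·log₂(P(4)/Q(4)) = (1/4)·log₂((1/4)/(13/30)) = -0.19839

D_KL(P||Q) = 0.27488 + 0.11186 - 0.02328 - 0.19839 = 0.16507 ≈ 0.1651 bits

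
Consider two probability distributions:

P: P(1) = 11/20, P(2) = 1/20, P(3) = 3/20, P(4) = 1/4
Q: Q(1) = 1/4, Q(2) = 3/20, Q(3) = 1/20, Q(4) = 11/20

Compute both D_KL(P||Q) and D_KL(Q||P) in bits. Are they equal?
D_KL(P||Q) = 0.4997 bits, D_KL(Q||P) = 0.4997 bits. Yes, in this case they are equal (although KL divergence is not symmetric in general).

D_KL(P||Q) = Σ P(x) log₂(P(x)/Q(x))

Computing term by term:
  P(1)·log₂(P(1)/Q(1)) = (11/20)·log₂((11/20)/(1/4)) = 0.62563
  P(2)·log₂(P(2)/Q(2)) = (1/20)·log₂((1/20)/(3/20)) = -0.07925
  P(3)·log₂(P(3)/Q(3)) = (3/20)·log₂((3/20)/(1/20)) = 0.23774
  P(4)·log₂(P(4)/Q(4)) = (1/4)·log₂((1/4)/(11/20)) = -0.28438

D_KL(P||Q) = 0.62563 - 0.07925 + 0.23774 - 0.28438 = 0.49974 ≈ 0.4997 bits

D_KL(Q||P) = Σ Q(x) log₂(Q(x)/P(x))

Computing term by term:
  Q(1)·log₂(Q(1)/P(1)) = (1/4)·log₂((1/4)/(11/20)) = -0.28438
  Q(2)·log₂(Q(2)/P(2)) = (3/20)·log₂((3/20)/(1/20)) = 0.23774
  Q(3)·log₂(Q(3)/P(3)) = (1/20)·log₂((1/20)/(3/20)) = -0.07925
  Q(4)·log₂(Q(4)/P(4)) = (11/20)·log₂((11/20)/(1/4)) = 0.62563

D_KL(Q||P) = -0.28438 + 0.23774 - 0.07925 + 0.62563 = 0.49974 ≈ 0.4997 bits

These ARE equal here. Q is P with outcomes relabeled (Q(1) = P(4), Q(2) = P(3), Q(3) = P(2), Q(4) = P(1)) by a relabeling that is its own inverse, so the two sums contain exactly the same terms in a different order. This is a special case — KL divergence is not symmetric in general: D_KL(P||Q) ≠ D_KL(Q||P) for most P, Q.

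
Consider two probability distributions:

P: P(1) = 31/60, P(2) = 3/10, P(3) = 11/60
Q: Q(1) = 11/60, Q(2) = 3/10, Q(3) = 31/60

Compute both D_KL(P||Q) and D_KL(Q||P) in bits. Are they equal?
D_KL(P||Q) = 0.4983 bits, D_KL(Q||P) = 0.4983 bits. Yes, in this case they are equal (although KL divergence is not symmetric in general).

D_KL(P||Q) = Σ P(x) log₂(P(x)/Q(x))

Computing term by term:
  P(1)·log₂(P(1)/Q(1)) = (31/60)·log₂((31/60)/(11/60)) = 0.77230
  P(2)·log₂(P(2)/Q(2)) = (3/10)·log₂((3/10)/(3/10)) = 0.00000
  P(3)·log₂(P(3)/Q(3)) = (11/60)·log₂((11/60)/(31/60)) = -0.27404

D_KL(P||Q) = 0.77230 + 0.00000 - 0.27404 = 0.49826 ≈ 0.4983 bits

D_KL(Q||P) = Σ Q(x) log₂(Q(x)/P(x))

Computing term by term:
  Q(1)·log₂(Q(1)/P(1)) = (11/60)·log₂((11/60)/(31/60)) = -0.27404
  Q(2)·log₂(Q(2)/P(2)) = (3/10)·log₂((3/10)/(3/10)) = 0.00000
  Q(3)·log₂(Q(3)/P(3)) = (31/60)·log₂((31/60)/(11/60)) = 0.77230

D_KL(Q||P) = -0.27404 + 0.00000 + 0.77230 = 0.49826 ≈ 0.4983 bits

These ARE equal here. Q is P with outcomes relabeled (Q(1) = P(3), Q(3) = P(1)) by a relabeling that is its own inverse, so the two sums contain exactly the same terms in a different order. This is a special case — KL divergence is not symmetric in general: D_KL(P||Q) ≠ D_KL(Q||P) for most P, Q.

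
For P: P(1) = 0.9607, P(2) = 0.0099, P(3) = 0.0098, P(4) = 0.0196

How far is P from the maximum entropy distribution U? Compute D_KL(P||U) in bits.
1.7019 bits

U(i) = 1/4 for all i

D_KL(P||U) = Σ P(x) log₂(P(x) / (1/4))
           = Σ P(x) log₂(P(x)) + log₂(4)
           = log₂(4) - H(P)

H(P) = -Σ P(x) log₂(P(x)):
  -P(1)·log₂(P(1)) = -(0.9607)·log₂(0.9607) = 0.05557
  -P(2)·log₂(P(2)) = -(0.0099)·log₂(0.0099) = 0.06592
  -P(3)·log₂(P(3)) = -(0.0098)·log₂(0.0098) = 0.06540
  -P(4)·log₂(P(4)) = -(0.0196)·log₂(0.0196) = 0.11119
H(P) = 0.05557 + 0.06592 + 0.06540 + 0.11119 = 0.29808 bits

log₂(4) = 2.00000 bits

D_KL(P||U) = 2.00000 - 0.29808 = 1.70192 ≈ 1.7019 bits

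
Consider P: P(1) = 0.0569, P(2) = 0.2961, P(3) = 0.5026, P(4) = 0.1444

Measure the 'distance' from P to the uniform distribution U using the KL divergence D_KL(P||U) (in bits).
0.3428 bits

U(i) = 1/4 for all i

D_KL(P||U) = Σ P(x) log₂(P(x) / (1/4))
           = Σ P(x) log₂(P(x)) + log₂(4)
           = log₂(4) - H(P)

H(P) = -Σ P(x) log₂(P(x)):
  -P(1)·log₂(P(1)) = -(0.0569)·log₂(0.0569) = 0.23531
  -P(2)·log₂(P(2)) = -(0.2961)·log₂(0.2961) = 0.51991
  -P(3)·log₂(P(3)) = -(0.5026)·log₂(0.5026) = 0.49884
  -P(4)·log₂(P(4)) = -(0.1444)·log₂(0.1444) = 0.40314
H(P) = 0.23531 + 0.51991 + 0.49884 + 0.40314 = 1.65720 bits

log₂(4) = 2.00000 bits

D_KL(P||U) = 2.00000 - 1.65720 = 0.34280 ≈ 0.3428 bits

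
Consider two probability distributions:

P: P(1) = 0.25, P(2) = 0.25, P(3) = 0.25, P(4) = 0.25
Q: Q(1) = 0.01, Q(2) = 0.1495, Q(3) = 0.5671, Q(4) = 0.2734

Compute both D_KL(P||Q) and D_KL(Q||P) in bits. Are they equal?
D_KL(P||Q) = 1.0187 bits, D_KL(Q||P) = 0.5481 bits. No, they are not equal.

D_KL(P||Q) = Σ P(x) log₂(P(x)/Q(x))

Computing term by term:
  P(1)·log₂(P(1)/Q(1)) = 0.25·log₂(0.25/0.01) = 1.16096
  P(2)·log₂(P(2)/Q(2)) = 0.25·log₂(0.25/0.1495) = 0.18545
  P(3)·log₂(P(3)/Q(3)) = 0.25·log₂(0.25/0.5671) = -0.29542
  P(4)·log₂(P(4)/Q(4)) = 0.25·log₂(0.25/0.2734) = -0.03227

D_KL(P||Q) = 1.16096 + 0.18545 - 0.29542 - 0.03227 = 1.01872 ≈ 1.0187 bits

D_KL(Q||P) = Σ Q(x) log₂(Q(x)/P(x))

Computing term by term:
  Q(1)·log₂(Q(1)/P(1)) = 0.01·log₂(0.01/0.25) = -0.04644
  Q(2)·log₂(Q(2)/P(2)) = 0.1495·log₂(0.1495/0.25) = -0.11090
  Q(3)·log₂(Q(3)/P(3)) = 0.5671·log₂(0.5671/0.25) = 0.67013
  Q(4)·log₂(Q(4)/P(4)) = 0.2734·log₂(0.2734/0.25) = 0.03529

D_KL(Q||P) = -0.04644 - 0.11090 + 0.67013 + 0.03529 = 0.54808 ≈ 0.5481 bits

These are NOT equal (difference: 0.4706 bits). KL divergence is asymmetric: D_KL(P||Q) ≠ D_KL(Q||P) in general.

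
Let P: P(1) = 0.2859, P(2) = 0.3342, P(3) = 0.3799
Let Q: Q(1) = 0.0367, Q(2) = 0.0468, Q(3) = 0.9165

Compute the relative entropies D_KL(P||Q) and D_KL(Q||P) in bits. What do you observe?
D_KL(P||Q) = 1.3119 bits, D_KL(Q||P) = 0.9230 bits. The two directions give different values (D_KL(P||Q) exceeds D_KL(Q||P) by 0.3889 bits): KL divergence is asymmetric.

D_KL(P||Q) = Σ P(x) log₂(P(x)/Q(x))

Computing term by term:
  P(1)·log₂(P(1)/Q(1)) = 0.2859·log₂(0.2859/0.0367) = 0.84674
  P(2)·log₂(P(2)/Q(2)) = 0.3342·log₂(0.3342/0.0468) = 0.94784
  P(3)·log₂(P(3)/Q(3)) = 0.3799·log₂(0.3799/0.9165) = -0.48267

D_KL(P||Q) = 0.84674 + 0.94784 - 0.48267 = 1.31191 ≈ 1.3119 bits

D_KL(Q||P) = Σ Q(x) log₂(Q(x)/P(x))

Computing term by term:
  Q(1)·log₂(Q(1)/P(1)) = 0.0367·log₂(0.0367/0.2859) = -0.10869
  Q(2)·log₂(Q(2)/P(2)) = 0.0468·log₂(0.0468/0.3342) = -0.13273
  Q(3)·log₂(Q(3)/P(3)) = 0.9165·log₂(0.9165/0.3799) = 1.16443

D_KL(Q||P) = -0.10869 - 0.13273 + 1.16443 = 0.92301 ≈ 0.9230 bits

These are NOT equal (difference: 0.3889 bits). KL divergence is asymmetric: D_KL(P||Q) ≠ D_KL(Q||P) in general.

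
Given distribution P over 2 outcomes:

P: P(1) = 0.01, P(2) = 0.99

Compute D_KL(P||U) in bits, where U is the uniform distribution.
0.9192 bits

U(i) = 1/2 for all i

D_KL(P||U) = Σ P(x) log₂(P(x) / (1/2))
           = Σ P(x) log₂(P(x)) + log₂(2)
           = log₂(2) - H(P)

H(P) = -Σ P(x) log₂(P(x)):
  -P(1)·log₂(P(1)) = -(0.01)·log₂(0.01) = 0.06644
  -P(2)·log₂(P(2)) = -(0.99)·log₂(0.99) = 0.01435
H(P) = 0.06644 + 0.01435 = 0.08079 bits

log₂(2) = 1.00000 bits

D_KL(P||U) = 1.00000 - 0.08079 = 0.91921 ≈ 0.9192 bits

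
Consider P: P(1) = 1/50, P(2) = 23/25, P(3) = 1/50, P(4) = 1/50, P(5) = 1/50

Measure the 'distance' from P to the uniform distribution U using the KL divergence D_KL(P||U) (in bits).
1.7597 bits

U(i) = 1/5 for all i

D_KL(P||U) = Σ P(x) log₂(P(x) / (1/5))
           = Σ P(x) log₂(P(x)) + log₂(5)
           = log₂(5) - H(P)

H(P) = -Σ P(x) log₂(P(x)):
  -P(1)·log₂(P(1)) = -(1/50)·log₂(1/50) = 0.11288
  -P(2)·log₂(P(2)) = -(23/25)·log₂(23/25) = 0.11067
  -P(3)·log₂(P(3)) = -(1/50)·log₂(1/50) = 0.11288
  -P(4)·log₂(P(4)) = -(1/50)·log₂(1/50) = 0.11288
  -P(5)·log₂(P(5)) = -(1/50)·log₂(1/50) = 0.11288
H(P) = 0.11288 + 0.11067 + 0.11288 + 0.11288 + 0.11288 = 0.56219 bits

log₂(5) = 2.32193 bits

D_KL(P||U) = 2.32193 - 0.56219 = 1.75974 ≈ 1.7597 bits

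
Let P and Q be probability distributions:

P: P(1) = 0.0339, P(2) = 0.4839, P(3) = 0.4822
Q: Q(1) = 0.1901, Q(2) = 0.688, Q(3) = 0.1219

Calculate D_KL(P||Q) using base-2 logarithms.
0.6267 bits

D_KL(P||Q) = Σ P(x) log₂(P(x)/Q(x))

Computing term by term:
  P(1)·log₂(P(1)/Q(1)) = 0.0339·log₂(0.0339/0.1901) = -0.08432
  P(2)·log₂(P(2)/Q(2)) = 0.4839·log₂(0.4839/0.688) = -0.24568
  P(3)·log₂(P(3)/Q(3)) = 0.4822·log₂(0.4822/0.1219) = 0.95665

D_KL(P||Q) = -0.08432 - 0.24568 + 0.95665 = 0.62665 ≈ 0.6267 bits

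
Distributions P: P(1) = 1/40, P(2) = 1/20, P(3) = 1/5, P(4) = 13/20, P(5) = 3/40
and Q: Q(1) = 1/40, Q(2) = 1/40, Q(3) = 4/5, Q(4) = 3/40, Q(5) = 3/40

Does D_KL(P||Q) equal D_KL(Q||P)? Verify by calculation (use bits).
D_KL(P||Q) = 1.6751 bits, D_KL(Q||P) = 1.3413 bits. No — D_KL(P||Q) ≠ D_KL(Q||P) for this pair.

D_KL(P||Q) = Σ P(x) log₂(P(x)/Q(x))

Computing term by term:
  P(1)·log₂(P(1)/Q(1)) = (1/40)·log₂((1/40)/(1/40)) = 0.00000
  P(2)·log₂(P(2)/Q(2)) = (1/20)·log₂((1/20)/(1/40)) = 0.05000
  P(3)·log₂(P(3)/Q(3)) = (1/5)·log₂((1/5)/(4/5)) = -0.40000
  P(4)·log₂(P(4)/Q(4)) = (13/20)·log₂((13/20)/(3/40)) = 2.02506
  P(5)·log₂(P(5)/Q(5)) = (3/40)·log₂((3/40)/(3/40)) = 0.00000

D_KL(P||Q) = 0.00000 + 0.05000 - 0.40000 + 2.02506 + 0.00000 = 1.67506 ≈ 1.6751 bits

D_KL(Q||P) = Σ Q(x) log₂(Q(x)/P(x))

Computing term by term:
  Q(1)·log₂(Q(1)/P(1)) = (1/40)·log₂((1/40)/(1/40)) = 0.00000
  Q(2)·log₂(Q(2)/P(2)) = (1/40)·log₂((1/40)/(1/20)) = -0.02500
  Q(3)·log₂(Q(3)/P(3)) = (4/5)·log₂((4/5)/(1/5)) = 1.60000
  Q(4)·log₂(Q(4)/P(4)) = (3/40)·log₂((3/40)/(13/20)) = -0.23366
  Q(5)·log₂(Q(5)/P(5)) = (3/40)·log₂((3/40)/(3/40)) = 0.00000

D_KL(Q||P) = 0.00000 - 0.02500 + 1.60000 - 0.23366 + 0.00000 = 1.34134 ≈ 1.3413 bits

These are NOT equal (difference: 0.3338 bits). KL divergence is asymmetric: D_KL(P||Q) ≠ D_KL(Q||P) in general.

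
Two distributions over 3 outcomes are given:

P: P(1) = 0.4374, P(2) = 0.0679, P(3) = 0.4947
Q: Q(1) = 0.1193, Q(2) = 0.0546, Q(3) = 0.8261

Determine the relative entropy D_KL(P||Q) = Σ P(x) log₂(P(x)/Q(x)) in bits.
0.4752 bits

D_KL(P||Q) = Σ P(x) log₂(P(x)/Q(x))

Computing term by term:
  P(1)·log₂(P(1)/Q(1)) = 0.4374·log₂(0.4374/0.1193) = 0.81984
  P(2)·log₂(P(2)/Q(2)) = 0.0679·log₂(0.0679/0.0546) = 0.02136
  P(3)·log₂(P(3)/Q(3)) = 0.4947·log₂(0.4947/0.8261) = -0.36596

D_KL(P||Q) = 0.81984 + 0.02136 - 0.36596 = 0.47524 ≈ 0.4752 bits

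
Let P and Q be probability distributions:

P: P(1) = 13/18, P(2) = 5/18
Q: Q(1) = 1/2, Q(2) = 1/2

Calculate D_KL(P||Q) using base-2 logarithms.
0.1476 bits

D_KL(P||Q) = Σ P(x) log₂(P(x)/Q(x))

Computing term by term:
  P(1)·log₂(P(1)/Q(1)) = (13/18)·log₂((13/18)/(1/2)) = 0.38315
  P(2)·log₂(P(2)/Q(2)) = (5/18)·log₂((5/18)/(1/2)) = -0.23555

D_KL(P||Q) = 0.38315 - 0.23555 = 0.14760 ≈ 0.1476 bits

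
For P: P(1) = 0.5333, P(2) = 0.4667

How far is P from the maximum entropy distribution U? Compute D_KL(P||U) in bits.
0.0032 bits

U(i) = 1/2 for all i

D_KL(P||U) = Σ P(x) log₂(P(x) / (1/2))
           = Σ P(x) log₂(P(x)) + log₂(2)
           = log₂(2) - H(P)

H(P) = -Σ P(x) log₂(P(x)):
  -P(1)·log₂(P(1)) = -(0.5333)·log₂(0.5333) = 0.48369
  -P(2)·log₂(P(2)) = -(0.4667)·log₂(0.4667) = 0.51311
H(P) = 0.48369 + 0.51311 = 0.99680 bits

log₂(2) = 1.00000 bits

D_KL(P||U) = 1.00000 - 0.99680 = 0.00320 ≈ 0.0032 bits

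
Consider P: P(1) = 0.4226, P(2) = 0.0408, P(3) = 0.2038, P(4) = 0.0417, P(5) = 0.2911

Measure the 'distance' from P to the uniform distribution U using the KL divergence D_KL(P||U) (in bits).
0.4314 bits

U(i) = 1/5 for all i

D_KL(P||U) = Σ P(x) log₂(P(x) / (1/5))
           = Σ P(x) log₂(P(x)) + log₂(5)
           = log₂(5) - H(P)

H(P) = -Σ P(x) log₂(P(x)):
  -P(1)·log₂(P(1)) = -(0.4226)·log₂(0.4226) = 0.52514
  -P(2)·log₂(P(2)) = -(0.0408)·log₂(0.0408) = 0.18830
  -P(3)·log₂(P(3)) = -(0.2038)·log₂(0.2038) = 0.46767
  -P(4)·log₂(P(4)) = -(0.0417)·log₂(0.0417) = 0.19114
  -P(5)·log₂(P(5)) = -(0.2911)·log₂(0.2911) = 0.51828
H(P) = 0.52514 + 0.18830 + 0.46767 + 0.19114 + 0.51828 = 1.89053 bits

log₂(5) = 2.32193 bits

D_KL(P||U) = 2.32193 - 1.89053 = 0.43140 ≈ 0.4314 bits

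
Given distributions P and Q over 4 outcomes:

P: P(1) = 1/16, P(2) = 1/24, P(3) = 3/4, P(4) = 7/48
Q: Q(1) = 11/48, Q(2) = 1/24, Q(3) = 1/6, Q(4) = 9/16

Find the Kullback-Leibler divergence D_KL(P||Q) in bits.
1.2263 bits

D_KL(P||Q) = Σ P(x) log₂(P(x)/Q(x))

Computing term by term:
  P(1)·log₂(P(1)/Q(1)) = (1/16)·log₂((1/16)/(11/48)) = -0.11715
  P(2)·log₂(P(2)/Q(2)) = (1/24)·log₂((1/24)/(1/24)) = 0.00000
  P(3)·log₂(P(3)/Q(3)) = (3/4)·log₂((3/4)/(1/6)) = 1.62744
  P(4)·log₂(P(4)/Q(4)) = (7/48)·log₂((7/48)/(9/16)) = -0.28402

D_KL(P||Q) = -0.11715 + 0.00000 + 1.62744 - 0.28402 = 1.22627 ≈ 1.2263 bits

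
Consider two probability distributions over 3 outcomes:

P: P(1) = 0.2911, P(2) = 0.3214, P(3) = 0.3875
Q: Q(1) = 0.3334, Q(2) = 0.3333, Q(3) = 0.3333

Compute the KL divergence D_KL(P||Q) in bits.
0.0104 bits

D_KL(P||Q) = Σ P(x) log₂(P(x)/Q(x))

Computing term by term:
  P(1)·log₂(P(1)/Q(1)) = 0.2911·log₂(0.2911/0.3334) = -0.05698
  P(2)·log₂(P(2)/Q(2)) = 0.3214·log₂(0.3214/0.3333) = -0.01686
  P(3)·log₂(P(3)/Q(3)) = 0.3875·log₂(0.3875/0.3333) = 0.08423

D_KL(P||Q) = -0.05698 - 0.01686 + 0.08423 = 0.01039 ≈ 0.0104 bits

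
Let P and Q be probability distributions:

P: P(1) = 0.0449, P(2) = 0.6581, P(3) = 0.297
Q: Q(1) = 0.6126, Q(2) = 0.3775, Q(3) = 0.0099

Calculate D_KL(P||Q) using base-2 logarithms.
1.8158 bits

D_KL(P||Q) = Σ P(x) log₂(P(x)/Q(x))

Computing term by term:
  P(1)·log₂(P(1)/Q(1)) = 0.0449·log₂(0.0449/0.6126) = -0.16928
  P(2)·log₂(P(2)/Q(2)) = 0.6581·log₂(0.6581/0.3775) = 0.52768
  P(3)·log₂(P(3)/Q(3)) = 0.297·log₂(0.297/0.0099) = 1.45735

D_KL(P||Q) = -0.16928 + 0.52768 + 1.45735 = 1.81575 ≈ 1.8158 bits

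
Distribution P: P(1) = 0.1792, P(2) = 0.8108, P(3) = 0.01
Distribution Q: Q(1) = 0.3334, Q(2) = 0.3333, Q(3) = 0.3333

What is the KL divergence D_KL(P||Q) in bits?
0.8288 bits

D_KL(P||Q) = Σ P(x) log₂(P(x)/Q(x))

Computing term by term:
  P(1)·log₂(P(1)/Q(1)) = 0.1792·log₂(0.1792/0.3334) = -0.16051
  P(2)·log₂(P(2)/Q(2)) = 0.8108·log₂(0.8108/0.3333) = 1.03987
  P(3)·log₂(P(3)/Q(3)) = 0.01·log₂(0.01/0.3333) = -0.05059

D_KL(P||Q) = -0.16051 + 1.03987 - 0.05059 = 0.82877 ≈ 0.8288 bits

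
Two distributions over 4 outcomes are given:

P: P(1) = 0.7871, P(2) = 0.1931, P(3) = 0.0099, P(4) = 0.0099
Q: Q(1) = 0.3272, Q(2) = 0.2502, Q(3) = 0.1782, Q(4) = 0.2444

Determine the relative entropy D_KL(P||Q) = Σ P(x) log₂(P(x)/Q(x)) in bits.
0.8375 bits

D_KL(P||Q) = Σ P(x) log₂(P(x)/Q(x))

Computing term by term:
  P(1)·log₂(P(1)/Q(1)) = 0.7871·log₂(0.7871/0.3272) = 0.99676
  P(2)·log₂(P(2)/Q(2)) = 0.1931·log₂(0.1931/0.2502) = -0.07217
  P(3)·log₂(P(3)/Q(3)) = 0.0099·log₂(0.0099/0.1782) = -0.04128
  P(4)·log₂(P(4)/Q(4)) = 0.0099·log₂(0.0099/0.2444) = -0.04579

D_KL(P||Q) = 0.99676 - 0.07217 - 0.04128 - 0.04579 = 0.83752 ≈ 0.8375 bits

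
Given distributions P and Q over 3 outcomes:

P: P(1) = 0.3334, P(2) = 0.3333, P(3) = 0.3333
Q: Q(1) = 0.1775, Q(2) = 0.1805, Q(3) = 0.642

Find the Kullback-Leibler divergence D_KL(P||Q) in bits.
0.2829 bits

D_KL(P||Q) = Σ P(x) log₂(P(x)/Q(x))

Computing term by term:
  P(1)·log₂(P(1)/Q(1)) = 0.3334·log₂(0.3334/0.1775) = 0.30321
  P(2)·log₂(P(2)/Q(2)) = 0.3333·log₂(0.3333/0.1805) = 0.29491
  P(3)·log₂(P(3)/Q(3)) = 0.3333·log₂(0.3333/0.642) = -0.31522

D_KL(P||Q) = 0.30321 + 0.29491 - 0.31522 = 0.28290 ≈ 0.2829 bits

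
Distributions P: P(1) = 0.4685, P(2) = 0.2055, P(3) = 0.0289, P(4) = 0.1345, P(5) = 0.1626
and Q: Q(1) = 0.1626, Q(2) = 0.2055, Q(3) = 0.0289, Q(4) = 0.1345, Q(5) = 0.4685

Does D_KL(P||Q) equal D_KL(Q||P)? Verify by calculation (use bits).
D_KL(P||Q) = 0.4670 bits, D_KL(Q||P) = 0.4670 bits. Yes — for this pair D_KL(P||Q) = D_KL(Q||P).

D_KL(P||Q) = Σ P(x) log₂(P(x)/Q(x))

Computing term by term:
  P(1)·log₂(P(1)/Q(1)) = 0.4685·log₂(0.4685/0.1626) = 0.71527
  P(2)·log₂(P(2)/Q(2)) = 0.2055·log₂(0.2055/0.2055) = 0.00000
  P(3)·log₂(P(3)/Q(3)) = 0.0289·log₂(0.0289/0.0289) = 0.00000
  P(4)·log₂(P(4)/Q(4)) = 0.1345·log₂(0.1345/0.1345) = 0.00000
  P(5)·log₂(P(5)/Q(5)) = 0.1626·log₂(0.1626/0.4685) = -0.24824

D_KL(P||Q) = 0.71527 + 0.00000 + 0.00000 + 0.00000 - 0.24824 = 0.46703 ≈ 0.4670 bits

D_KL(Q||P) = Σ Q(x) log₂(Q(x)/P(x))

Computing term by term:
  Q(1)·log₂(Q(1)/P(1)) = 0.1626·log₂(0.1626/0.4685) = -0.24824
  Q(2)·log₂(Q(2)/P(2)) = 0.2055·log₂(0.2055/0.2055) = 0.00000
  Q(3)·log₂(Q(3)/P(3)) = 0.0289·log₂(0.0289/0.0289) = 0.00000
  Q(4)·log₂(Q(4)/P(4)) = 0.1345·log₂(0.1345/0.1345) = 0.00000
  Q(5)·log₂(Q(5)/P(5)) = 0.4685·log₂(0.4685/0.1626) = 0.71527

D_KL(Q||P) = -0.24824 + 0.00000 + 0.00000 + 0.00000 + 0.71527 = 0.46703 ≈ 0.4670 bits

These ARE equal here. Q is P with outcomes relabeled (Q(1) = P(5), Q(5) = P(1)) by a relabeling that is its own inverse, so the two sums contain exactly the same terms in a different order. This is a special case — KL divergence is not symmetric in general: D_KL(P||Q) ≠ D_KL(Q||P) for most P, Q.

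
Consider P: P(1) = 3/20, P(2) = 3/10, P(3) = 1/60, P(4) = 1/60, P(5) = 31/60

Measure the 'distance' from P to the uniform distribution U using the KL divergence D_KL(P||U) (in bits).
0.7012 bits

U(i) = 1/5 for all i

D_KL(P||U) = Σ P(x) log₂(P(x) / (1/5))
           = Σ P(x) log₂(P(x)) + log₂(5)
           = log₂(5) - H(P)

H(P) = -Σ P(x) log₂(P(x)):
  -P(1)·log₂(P(1)) = -(3/20)·log₂(3/20) = 0.41054
  -P(2)·log₂(P(2)) = -(3/10)·log₂(3/10) = 0.52109
  -P(3)·log₂(P(3)) = -(1/60)·log₂(1/60) = 0.09845
  -P(4)·log₂(P(4)) = -(1/60)·log₂(1/60) = 0.09845
  -P(5)·log₂(P(5)) = -(31/60)·log₂(31/60) = 0.49223
H(P) = 0.41054 + 0.52109 + 0.09845 + 0.09845 + 0.49223 = 1.62076 bits

log₂(5) = 2.32193 bits

D_KL(P||U) = 2.32193 - 1.62076 = 0.70117 ≈ 0.7012 bits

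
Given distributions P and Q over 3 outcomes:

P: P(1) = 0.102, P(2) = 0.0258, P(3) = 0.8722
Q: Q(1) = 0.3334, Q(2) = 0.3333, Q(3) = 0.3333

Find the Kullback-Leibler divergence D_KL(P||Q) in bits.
0.9409 bits

D_KL(P||Q) = Σ P(x) log₂(P(x)/Q(x))

Computing term by term:
  P(1)·log₂(P(1)/Q(1)) = 0.102·log₂(0.102/0.3334) = -0.17429
  P(2)·log₂(P(2)/Q(2)) = 0.0258·log₂(0.0258/0.3333) = -0.09524
  P(3)·log₂(P(3)/Q(3)) = 0.8722·log₂(0.8722/0.3333) = 1.21047

D_KL(P||Q) = -0.17429 - 0.09524 + 1.21047 = 0.94094 ≈ 0.9409 bits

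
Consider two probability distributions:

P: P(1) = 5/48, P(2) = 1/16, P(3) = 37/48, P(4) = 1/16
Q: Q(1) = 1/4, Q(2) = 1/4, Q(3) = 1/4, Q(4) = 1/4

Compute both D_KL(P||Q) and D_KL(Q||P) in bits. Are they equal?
D_KL(P||Q) = 0.8706 bits, D_KL(Q||P) = 0.9096 bits. No, they are not equal.

D_KL(P||Q) = Σ P(x) log₂(P(x)/Q(x))

Computing term by term:
  P(1)·log₂(P(1)/Q(1)) = (5/48)·log₂((5/48)/(1/4)) = -0.13157
  P(2)·log₂(P(2)/Q(2)) = (1/16)·log₂((1/16)/(1/4)) = -0.12500
  P(3)·log₂(P(3)/Q(3)) = (37/48)·log₂((37/48)/(1/4)) = 1.25221
  P(4)·log₂(P(4)/Q(4)) = (1/16)·log₂((1/16)/(1/4)) = -0.12500

D_KL(P||Q) = -0.13157 - 0.12500 + 1.25221 - 0.12500 = 0.87064 ≈ 0.8706 bits

D_KL(Q||P) = Σ Q(x) log₂(Q(x)/P(x))

Computing term by term:
  Q(1)·log₂(Q(1)/P(1)) = (1/4)·log₂((1/4)/(5/48)) = 0.31576
  Q(2)·log₂(Q(2)/P(2)) = (1/4)·log₂((1/4)/(1/16)) = 0.50000
  Q(3)·log₂(Q(3)/P(3)) = (1/4)·log₂((1/4)/(37/48)) = -0.40612
  Q(4)·log₂(Q(4)/P(4)) = (1/4)·log₂((1/4)/(1/16)) = 0.50000

D_KL(Q||P) = 0.31576 + 0.50000 - 0.40612 + 0.50000 = 0.90964 ≈ 0.9096 bits

These are NOT equal (difference: 0.0390 bits). KL divergence is asymmetric: D_KL(P||Q) ≠ D_KL(Q||P) in general.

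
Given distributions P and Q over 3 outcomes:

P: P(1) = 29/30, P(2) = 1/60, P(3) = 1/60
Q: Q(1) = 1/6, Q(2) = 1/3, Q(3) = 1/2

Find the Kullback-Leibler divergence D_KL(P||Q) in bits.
2.2977 bits

D_KL(P||Q) = Σ P(x) log₂(P(x)/Q(x))

Computing term by term:
  P(1)·log₂(P(1)/Q(1)) = (29/30)·log₂((29/30)/(1/6)) = 2.45152
  P(2)·log₂(P(2)/Q(2)) = (1/60)·log₂((1/60)/(1/3)) = -0.07203
  P(3)·log₂(P(3)/Q(3)) = (1/60)·log₂((1/60)/(1/2)) = -0.08178

D_KL(P||Q) = 2.45152 - 0.07203 - 0.08178 = 2.29771 ≈ 2.2977 bits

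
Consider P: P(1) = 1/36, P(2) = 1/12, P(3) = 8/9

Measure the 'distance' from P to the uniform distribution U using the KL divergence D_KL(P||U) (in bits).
0.9916 bits

U(i) = 1/3 for all i

D_KL(P||U) = Σ P(x) log₂(P(x) / (1/3))
           = Σ P(x) log₂(P(x)) + log₂(3)
           = log₂(3) - H(P)

H(P) = -Σ P(x) log₂(P(x)):
  -P(1)·log₂(P(1)) = -(1/36)·log₂(1/36) = 0.14361
  -P(2)·log₂(P(2)) = -(1/12)·log₂(1/12) = 0.29875
  -P(3)·log₂(P(3)) = -(8/9)·log₂(8/9) = 0.15104
H(P) = 0.14361 + 0.29875 + 0.15104 = 0.59340 bits

log₂(3) = 1.58496 bits

D_KL(P||U) = 1.58496 - 0.59340 = 0.99156 ≈ 0.9916 bits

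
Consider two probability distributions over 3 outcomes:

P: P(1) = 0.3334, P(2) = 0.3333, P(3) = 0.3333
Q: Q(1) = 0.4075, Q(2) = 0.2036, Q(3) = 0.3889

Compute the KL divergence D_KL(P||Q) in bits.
0.0663 bits

D_KL(P||Q) = Σ P(x) log₂(P(x)/Q(x))

Computing term by term:
  P(1)·log₂(P(1)/Q(1)) = 0.3334·log₂(0.3334/0.4075) = -0.09653
  P(2)·log₂(P(2)/Q(2)) = 0.3333·log₂(0.3333/0.2036) = 0.23700
  P(3)·log₂(P(3)/Q(3)) = 0.3333·log₂(0.3333/0.3889) = -0.07419

D_KL(P||Q) = -0.09653 + 0.23700 - 0.07419 = 0.06628 ≈ 0.0663 bits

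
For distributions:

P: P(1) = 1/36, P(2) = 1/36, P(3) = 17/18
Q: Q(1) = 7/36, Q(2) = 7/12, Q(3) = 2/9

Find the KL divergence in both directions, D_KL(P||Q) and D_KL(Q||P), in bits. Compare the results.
D_KL(P||Q) = 1.7715 bits, D_KL(Q||P) = 2.6442 bits. D_KL(Q||P) is larger than D_KL(P||Q) by 0.8727 bits; the two directions differ.

D_KL(P||Q) = Σ P(x) log₂(P(x)/Q(x))

Computing term by term:
  P(1)·log₂(P(1)/Q(1)) = (1/36)·log₂((1/36)/(7/36)) = -0.07798
  P(2)·log₂(P(2)/Q(2)) = (1/36)·log₂((1/36)/(7/12)) = -0.12201
  P(3)·log₂(P(3)/Q(3)) = (17/18)·log₂((17/18)/(2/9)) = 1.97149

D_KL(P||Q) = -0.07798 - 0.12201 + 1.97149 = 1.77150 ≈ 1.7715 bits

D_KL(Q||P) = Σ Q(x) log₂(Q(x)/P(x))

Computing term by term:
  Q(1)·log₂(Q(1)/P(1)) = (7/36)·log₂((7/36)/(1/36)) = 0.54587
  Q(2)·log₂(Q(2)/P(2)) = (7/12)·log₂((7/12)/(1/36)) = 2.56219
  Q(3)·log₂(Q(3)/P(3)) = (2/9)·log₂((2/9)/(17/18)) = -0.46388

D_KL(Q||P) = 0.54587 + 2.56219 - 0.46388 = 2.64418 ≈ 2.6442 bits

These are NOT equal (difference: 0.8727 bits). KL divergence is asymmetric: D_KL(P||Q) ≠ D_KL(Q||P) in general.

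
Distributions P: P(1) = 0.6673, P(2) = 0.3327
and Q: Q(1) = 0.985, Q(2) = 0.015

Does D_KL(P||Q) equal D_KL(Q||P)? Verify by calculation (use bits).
D_KL(P||Q) = 1.1127 bits, D_KL(Q||P) = 0.4863 bits. No — D_KL(P||Q) ≠ D_KL(Q||P) for this pair.

D_KL(P||Q) = Σ P(x) log₂(P(x)/Q(x))

Computing term by term:
  P(1)·log₂(P(1)/Q(1)) = 0.6673·log₂(0.6673/0.985) = -0.37488
  P(2)·log₂(P(2)/Q(2)) = 0.3327·log₂(0.3327/0.015) = 1.48756

D_KL(P||Q) = -0.37488 + 1.48756 = 1.11268 ≈ 1.1127 bits

D_KL(Q||P) = Σ Q(x) log₂(Q(x)/P(x))

Computing term by term:
  Q(1)·log₂(Q(1)/P(1)) = 0.985·log₂(0.985/0.6673) = 0.55336
  Q(2)·log₂(Q(2)/P(2)) = 0.015·log₂(0.015/0.3327) = -0.06707

D_KL(Q||P) = 0.55336 - 0.06707 = 0.48629 ≈ 0.4863 bits

These are NOT equal (difference: 0.6264 bits). KL divergence is asymmetric: D_KL(P||Q) ≠ D_KL(Q||P) in general.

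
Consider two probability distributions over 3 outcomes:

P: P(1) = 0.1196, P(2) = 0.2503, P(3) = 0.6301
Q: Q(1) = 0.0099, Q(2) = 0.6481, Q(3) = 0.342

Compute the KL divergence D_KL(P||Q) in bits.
0.6419 bits

D_KL(P||Q) = Σ P(x) log₂(P(x)/Q(x))

Computing term by term:
  P(1)·log₂(P(1)/Q(1)) = 0.1196·log₂(0.1196/0.0099) = 0.42992
  P(2)·log₂(P(2)/Q(2)) = 0.2503·log₂(0.2503/0.6481) = -0.34355
  P(3)·log₂(P(3)/Q(3)) = 0.6301·log₂(0.6301/0.342) = 0.55549

D_KL(P||Q) = 0.42992 - 0.34355 + 0.55549 = 0.64186 ≈ 0.6419 bits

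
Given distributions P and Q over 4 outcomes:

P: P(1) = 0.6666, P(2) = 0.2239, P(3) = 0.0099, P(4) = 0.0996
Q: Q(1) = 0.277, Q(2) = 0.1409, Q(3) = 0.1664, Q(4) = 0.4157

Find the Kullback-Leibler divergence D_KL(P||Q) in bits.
0.7485 bits

D_KL(P||Q) = Σ P(x) log₂(P(x)/Q(x))

Computing term by term:
  P(1)·log₂(P(1)/Q(1)) = 0.6666·log₂(0.6666/0.277) = 0.84454
  P(2)·log₂(P(2)/Q(2)) = 0.2239·log₂(0.2239/0.1409) = 0.14961
  P(3)·log₂(P(3)/Q(3)) = 0.0099·log₂(0.0099/0.1664) = -0.04030
  P(4)·log₂(P(4)/Q(4)) = 0.0996·log₂(0.0996/0.4157) = -0.20531

D_KL(P||Q) = 0.84454 + 0.14961 - 0.04030 - 0.20531 = 0.74854 ≈ 0.7485 bits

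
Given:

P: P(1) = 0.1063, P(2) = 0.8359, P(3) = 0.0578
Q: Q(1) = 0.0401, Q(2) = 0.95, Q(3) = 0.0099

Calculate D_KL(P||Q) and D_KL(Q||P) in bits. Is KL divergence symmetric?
D_KL(P||Q) = 0.1423 bits, D_KL(Q||P) = 0.0938 bits. No, KL divergence is not symmetric.

D_KL(P||Q) = Σ P(x) log₂(P(x)/Q(x))

Computing term by term:
  P(1)·log₂(P(1)/Q(1)) = 0.1063·log₂(0.1063/0.0401) = 0.14951
  P(2)·log₂(P(2)/Q(2)) = 0.8359·log₂(0.8359/0.95) = -0.15430
  P(3)·log₂(P(3)/Q(3)) = 0.0578·log₂(0.0578/0.0099) = 0.14713

D_KL(P||Q) = 0.14951 - 0.15430 + 0.14713 = 0.14234 ≈ 0.1423 bits

D_KL(Q||P) = Σ Q(x) log₂(Q(x)/P(x))

Computing term by term:
  Q(1)·log₂(Q(1)/P(1)) = 0.0401·log₂(0.0401/0.1063) = -0.05640
  Q(2)·log₂(Q(2)/P(2)) = 0.95·log₂(0.95/0.8359) = 0.17537
  Q(3)·log₂(Q(3)/P(3)) = 0.0099·log₂(0.0099/0.0578) = -0.02520

D_KL(Q||P) = -0.05640 + 0.17537 - 0.02520 = 0.09377 ≈ 0.0938 bits

These are NOT equal (difference: 0.0485 bits). KL divergence is asymmetric: D_KL(P||Q) ≠ D_KL(Q||P) in general.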